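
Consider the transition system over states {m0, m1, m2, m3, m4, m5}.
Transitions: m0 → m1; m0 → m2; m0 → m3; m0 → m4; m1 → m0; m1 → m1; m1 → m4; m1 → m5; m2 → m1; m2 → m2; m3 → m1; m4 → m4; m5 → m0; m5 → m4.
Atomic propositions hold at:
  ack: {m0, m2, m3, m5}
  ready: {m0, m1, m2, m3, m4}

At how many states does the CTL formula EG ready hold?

EG ready: greatest fixpoint, start Z0 = {m0, m1, m2, m3, m4}, keep only states in Sat with some successor in Z. Already a fixed point.
Sat(EG ready) = {m0, m1, m2, m3, m4}
|Sat(EG ready)| = |{m0, m1, m2, m3, m4}| = 5.

5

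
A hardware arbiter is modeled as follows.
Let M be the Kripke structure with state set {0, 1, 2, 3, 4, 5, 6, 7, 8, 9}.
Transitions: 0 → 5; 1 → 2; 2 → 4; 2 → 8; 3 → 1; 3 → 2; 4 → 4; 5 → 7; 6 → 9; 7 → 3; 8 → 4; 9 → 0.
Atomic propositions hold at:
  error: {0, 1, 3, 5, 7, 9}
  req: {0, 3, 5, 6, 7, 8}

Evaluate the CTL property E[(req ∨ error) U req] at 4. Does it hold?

No

Sat(req ∨ error) = {0, 1, 3, 5, 6, 7, 8, 9}
E[(req ∨ error) U req]: least fixpoint, start Z0 = Sat(req) = {0, 3, 5, 6, 7, 8}, add states in Sat(req ∨ error) with some successor in Z. Z1 = {0, 3, 5, 6, 7, 8, 9}; fixed.
Sat(E[(req ∨ error) U req]) = {0, 3, 5, 6, 7, 8, 9}
4 ∉ Sat(E[(req ∨ error) U req]) = {0, 3, 5, 6, 7, 8, 9}, so the formula does not hold at 4.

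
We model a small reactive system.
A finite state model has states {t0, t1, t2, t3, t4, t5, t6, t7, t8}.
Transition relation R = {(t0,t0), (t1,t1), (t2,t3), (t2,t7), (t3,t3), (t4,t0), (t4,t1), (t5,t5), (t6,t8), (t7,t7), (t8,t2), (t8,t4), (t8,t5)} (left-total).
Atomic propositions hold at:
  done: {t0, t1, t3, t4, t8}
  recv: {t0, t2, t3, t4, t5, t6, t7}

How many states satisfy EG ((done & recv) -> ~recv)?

6

Sat(done & recv) = {t0, t3, t4}
Sat(~recv) = {t1, t8}
Sat((done & recv) -> ~recv) = {t1, t2, t5, t6, t7, t8}
EG ((done & recv) -> ~recv): greatest fixpoint, start Z0 = {t1, t2, t5, t6, t7, t8}, keep only states in Sat with some successor in Z. Already a fixed point.
Sat(EG ((done & recv) -> ~recv)) = {t1, t2, t5, t6, t7, t8}
|Sat(EG ((done & recv) -> ~recv))| = |{t1, t2, t5, t6, t7, t8}| = 6.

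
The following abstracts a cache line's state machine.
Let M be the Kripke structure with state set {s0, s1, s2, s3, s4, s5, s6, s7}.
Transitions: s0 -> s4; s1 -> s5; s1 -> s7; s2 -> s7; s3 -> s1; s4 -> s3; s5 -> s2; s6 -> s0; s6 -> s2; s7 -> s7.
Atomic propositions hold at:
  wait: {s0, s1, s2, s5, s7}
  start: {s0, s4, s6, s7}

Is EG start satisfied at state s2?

EG start: greatest fixpoint, start Z0 = {s0, s4, s6, s7}, keep only states in Sat with some successor in Z. Z1 = {s0, s6, s7}; Z2 = {s6, s7}; Z3 = {s7}; fixed.
Sat(EG start) = {s7}
s2 ∉ Sat(EG start) = {s7}, so the formula does not hold at s2.

No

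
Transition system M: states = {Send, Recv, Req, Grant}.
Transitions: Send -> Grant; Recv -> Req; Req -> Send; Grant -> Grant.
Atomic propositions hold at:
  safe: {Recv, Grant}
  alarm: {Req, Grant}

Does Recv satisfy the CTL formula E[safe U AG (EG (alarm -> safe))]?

No

Sat(alarm -> safe) = {Send, Recv, Grant}
EG (alarm -> safe): greatest fixpoint, start Z0 = {Send, Recv, Grant}, keep only states in Sat with some successor in Z. Z1 = {Send, Grant}; fixed.
Sat(EG (alarm -> safe)) = {Send, Grant}
AG (EG (alarm -> safe)): greatest fixpoint, start Z0 = {Send, Grant}, keep only states in Sat with every successor in Z. Already a fixed point.
Sat(AG (EG (alarm -> safe))) = {Send, Grant}
E[safe U AG (EG (alarm -> safe))]: least fixpoint, start Z0 = Sat(AG (EG (alarm -> safe))) = {Send, Grant}, add states in Sat(safe) with some successor in Z. Already a fixed point.
Sat(E[safe U AG (EG (alarm -> safe))]) = {Send, Grant}
Recv ∉ Sat(E[safe U AG (EG (alarm -> safe))]) = {Send, Grant}, so the formula does not hold at Recv.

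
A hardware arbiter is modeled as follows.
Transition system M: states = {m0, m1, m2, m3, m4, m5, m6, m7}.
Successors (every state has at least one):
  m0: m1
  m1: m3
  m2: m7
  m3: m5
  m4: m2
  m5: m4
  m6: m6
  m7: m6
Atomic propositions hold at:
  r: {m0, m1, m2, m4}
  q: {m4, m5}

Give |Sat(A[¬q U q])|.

5

Sat(¬q) = {m0, m1, m2, m3, m6, m7}
A[¬q U q]: least fixpoint, start Z0 = Sat(q) = {m4, m5}, add states in Sat(¬q) with every successor in Z. Z1 = {m3, m4, m5}; Z2 = {m1, m3, m4, m5}; Z3 = {m0, m1, m3, m4, m5}; fixed.
Sat(A[¬q U q]) = {m0, m1, m3, m4, m5}
|Sat(A[¬q U q])| = |{m0, m1, m3, m4, m5}| = 5.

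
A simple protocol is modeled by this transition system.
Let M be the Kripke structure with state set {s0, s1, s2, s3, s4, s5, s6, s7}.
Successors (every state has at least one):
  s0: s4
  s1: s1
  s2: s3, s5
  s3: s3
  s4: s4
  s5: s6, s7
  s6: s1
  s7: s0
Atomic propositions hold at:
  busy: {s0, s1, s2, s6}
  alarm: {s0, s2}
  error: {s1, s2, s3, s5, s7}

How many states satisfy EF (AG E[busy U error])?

5

E[busy U error]: least fixpoint, start Z0 = Sat(error) = {s1, s2, s3, s5, s7}, add states in Sat(busy) with some successor in Z. Z1 = {s1, s2, s3, s5, s6, s7}; fixed.
Sat(E[busy U error]) = {s1, s2, s3, s5, s6, s7}
AG E[busy U error]: greatest fixpoint, start Z0 = {s1, s2, s3, s5, s6, s7}, keep only states in Sat with every successor in Z. Z1 = {s1, s2, s3, s5, s6}; Z2 = {s1, s2, s3, s6}; Z3 = {s1, s3, s6}; fixed.
Sat(AG E[busy U error]) = {s1, s3, s6}
EF (AG E[busy U error]): least fixpoint, start Z0 = {s1, s3, s6}, add states with some successor in Z. Z1 = {s1, s2, s3, s5, s6}; fixed.
Sat(EF (AG E[busy U error])) = {s1, s2, s3, s5, s6}
|Sat(EF (AG E[busy U error]))| = |{s1, s2, s3, s5, s6}| = 5.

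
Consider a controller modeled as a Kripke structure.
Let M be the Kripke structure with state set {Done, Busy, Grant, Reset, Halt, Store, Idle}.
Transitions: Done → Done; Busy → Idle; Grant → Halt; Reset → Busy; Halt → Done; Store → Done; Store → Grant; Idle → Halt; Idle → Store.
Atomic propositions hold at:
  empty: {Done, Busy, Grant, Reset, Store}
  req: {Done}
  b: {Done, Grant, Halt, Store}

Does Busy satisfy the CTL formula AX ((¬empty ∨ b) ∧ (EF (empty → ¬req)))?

Yes

Sat(¬empty) = {Halt, Idle}
Sat(¬empty ∨ b) = {Done, Grant, Halt, Store, Idle}
Sat(¬req) = {Busy, Grant, Reset, Halt, Store, Idle}
Sat(empty → ¬req) = {Busy, Grant, Reset, Halt, Store, Idle}
EF (empty → ¬req): least fixpoint, start Z0 = {Busy, Grant, Reset, Halt, Store, Idle}, add states with some successor in Z. Already a fixed point.
Sat(EF (empty → ¬req)) = {Busy, Grant, Reset, Halt, Store, Idle}
Sat((¬empty ∨ b) ∧ (EF (empty → ¬req))) = {Grant, Halt, Store, Idle}
Sat(AX ((¬empty ∨ b) ∧ (EF (empty → ¬req)))) = {s : every successor in {Grant, Halt, Store, Idle}} = {Busy, Grant, Idle}
Busy ∈ Sat(AX ((¬empty ∨ b) ∧ (EF (empty → ¬req)))) = {Busy, Grant, Idle}, so the formula holds at Busy.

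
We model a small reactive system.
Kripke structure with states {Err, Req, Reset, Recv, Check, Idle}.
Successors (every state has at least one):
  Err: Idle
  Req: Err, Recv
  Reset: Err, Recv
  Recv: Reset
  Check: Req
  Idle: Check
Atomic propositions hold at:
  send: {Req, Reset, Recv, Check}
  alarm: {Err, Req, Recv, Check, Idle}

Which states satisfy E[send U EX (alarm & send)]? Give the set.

Sat(alarm & send) = {Req, Recv, Check}
Sat(EX (alarm & send)) = {s : some successor in {Req, Recv, Check}} = {Req, Reset, Check, Idle}
E[send U EX (alarm & send)]: least fixpoint, start Z0 = Sat(EX (alarm & send)) = {Req, Reset, Check, Idle}, add states in Sat(send) with some successor in Z. Z1 = {Req, Reset, Recv, Check, Idle}; fixed.
Sat(E[send U EX (alarm & send)]) = {Req, Reset, Recv, Check, Idle}

{Req, Reset, Recv, Check, Idle}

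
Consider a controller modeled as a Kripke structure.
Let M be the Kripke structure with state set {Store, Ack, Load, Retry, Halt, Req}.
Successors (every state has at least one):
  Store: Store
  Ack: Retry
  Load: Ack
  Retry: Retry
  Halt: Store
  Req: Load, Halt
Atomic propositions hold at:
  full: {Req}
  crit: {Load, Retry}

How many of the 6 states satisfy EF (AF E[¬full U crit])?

Sat(¬full) = {Store, Ack, Load, Retry, Halt}
E[¬full U crit]: least fixpoint, start Z0 = Sat(crit) = {Load, Retry}, add states in Sat(¬full) with some successor in Z. Z1 = {Ack, Load, Retry}; fixed.
Sat(E[¬full U crit]) = {Ack, Load, Retry}
AF E[¬full U crit]: least fixpoint, start Z0 = {Ack, Load, Retry}, add states with every successor in Z. Already a fixed point.
Sat(AF E[¬full U crit]) = {Ack, Load, Retry}
EF (AF E[¬full U crit]): least fixpoint, start Z0 = {Ack, Load, Retry}, add states with some successor in Z. Z1 = {Ack, Load, Retry, Req}; fixed.
Sat(EF (AF E[¬full U crit])) = {Ack, Load, Retry, Req}
|Sat(EF (AF E[¬full U crit]))| = |{Ack, Load, Retry, Req}| = 4.

4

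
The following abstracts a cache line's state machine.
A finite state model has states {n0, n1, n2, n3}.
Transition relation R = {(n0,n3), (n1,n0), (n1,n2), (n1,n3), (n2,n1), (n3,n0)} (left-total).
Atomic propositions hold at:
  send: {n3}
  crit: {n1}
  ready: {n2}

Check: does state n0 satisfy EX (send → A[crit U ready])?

No

A[crit U ready]: least fixpoint, start Z0 = Sat(ready) = {n2}, add states in Sat(crit) with every successor in Z. Already a fixed point.
Sat(A[crit U ready]) = {n2}
Sat(send → A[crit U ready]) = {n0, n1, n2}
Sat(EX (send → A[crit U ready])) = {s : some successor in {n0, n1, n2}} = {n1, n2, n3}
n0 ∉ Sat(EX (send → A[crit U ready])) = {n1, n2, n3}, so the formula does not hold at n0.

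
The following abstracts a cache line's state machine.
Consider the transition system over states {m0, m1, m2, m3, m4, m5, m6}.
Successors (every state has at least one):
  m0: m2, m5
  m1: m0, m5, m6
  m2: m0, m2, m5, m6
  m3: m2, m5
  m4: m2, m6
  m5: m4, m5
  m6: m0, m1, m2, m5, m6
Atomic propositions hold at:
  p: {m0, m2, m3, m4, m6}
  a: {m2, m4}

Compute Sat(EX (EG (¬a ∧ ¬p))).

Sat(¬a) = {m0, m1, m3, m5, m6}
Sat(¬p) = {m1, m5}
Sat(¬a ∧ ¬p) = {m1, m5}
EG (¬a ∧ ¬p): greatest fixpoint, start Z0 = {m1, m5}, keep only states in Sat with some successor in Z. Already a fixed point.
Sat(EG (¬a ∧ ¬p)) = {m1, m5}
Sat(EX (EG (¬a ∧ ¬p))) = {s : some successor in {m1, m5}} = {m0, m1, m2, m3, m5, m6}

{m0, m1, m2, m3, m5, m6}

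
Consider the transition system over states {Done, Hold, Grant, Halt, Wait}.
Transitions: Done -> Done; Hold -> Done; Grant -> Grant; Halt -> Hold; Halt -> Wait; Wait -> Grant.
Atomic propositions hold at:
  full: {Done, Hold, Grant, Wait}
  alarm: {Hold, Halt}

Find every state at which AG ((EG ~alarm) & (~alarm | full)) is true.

Sat(~alarm) = {Done, Grant, Wait}
EG ~alarm: greatest fixpoint, start Z0 = {Done, Grant, Wait}, keep only states in Sat with some successor in Z. Already a fixed point.
Sat(EG ~alarm) = {Done, Grant, Wait}
Sat(~alarm | full) = {Done, Hold, Grant, Wait}
Sat((EG ~alarm) & (~alarm | full)) = {Done, Grant, Wait}
AG ((EG ~alarm) & (~alarm | full)): greatest fixpoint, start Z0 = {Done, Grant, Wait}, keep only states in Sat with every successor in Z. Already a fixed point.
Sat(AG ((EG ~alarm) & (~alarm | full))) = {Done, Grant, Wait}

{Done, Grant, Wait}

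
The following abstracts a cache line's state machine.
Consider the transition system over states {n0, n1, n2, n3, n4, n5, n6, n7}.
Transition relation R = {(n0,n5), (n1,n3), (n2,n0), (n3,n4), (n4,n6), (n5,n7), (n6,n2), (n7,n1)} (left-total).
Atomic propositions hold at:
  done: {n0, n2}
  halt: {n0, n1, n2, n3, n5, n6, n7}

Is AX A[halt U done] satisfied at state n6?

Yes

A[halt U done]: least fixpoint, start Z0 = Sat(done) = {n0, n2}, add states in Sat(halt) with every successor in Z. Z1 = {n0, n2, n6}; fixed.
Sat(A[halt U done]) = {n0, n2, n6}
Sat(AX A[halt U done]) = {s : every successor in {n0, n2, n6}} = {n2, n4, n6}
n6 ∈ Sat(AX A[halt U done]) = {n2, n4, n6}, so the formula holds at n6.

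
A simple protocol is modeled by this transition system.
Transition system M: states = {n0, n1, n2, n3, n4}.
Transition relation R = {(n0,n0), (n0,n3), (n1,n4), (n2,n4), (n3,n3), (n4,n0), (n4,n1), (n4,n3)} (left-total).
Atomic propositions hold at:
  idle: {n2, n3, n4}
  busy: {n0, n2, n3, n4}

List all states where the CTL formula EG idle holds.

EG idle: greatest fixpoint, start Z0 = {n2, n3, n4}, keep only states in Sat with some successor in Z. Already a fixed point.
Sat(EG idle) = {n2, n3, n4}

{n2, n3, n4}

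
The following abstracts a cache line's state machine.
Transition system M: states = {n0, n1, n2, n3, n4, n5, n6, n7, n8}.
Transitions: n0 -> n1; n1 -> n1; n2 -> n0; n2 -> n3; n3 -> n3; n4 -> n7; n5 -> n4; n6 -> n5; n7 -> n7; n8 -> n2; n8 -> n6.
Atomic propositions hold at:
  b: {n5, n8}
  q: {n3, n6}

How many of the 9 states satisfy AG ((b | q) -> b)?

5

Sat(b | q) = {n3, n5, n6, n8}
Sat((b | q) -> b) = {n0, n1, n2, n4, n5, n7, n8}
AG ((b | q) -> b): greatest fixpoint, start Z0 = {n0, n1, n2, n4, n5, n7, n8}, keep only states in Sat with every successor in Z. Z1 = {n0, n1, n4, n5, n7}; fixed.
Sat(AG ((b | q) -> b)) = {n0, n1, n4, n5, n7}
|Sat(AG ((b | q) -> b))| = |{n0, n1, n4, n5, n7}| = 5.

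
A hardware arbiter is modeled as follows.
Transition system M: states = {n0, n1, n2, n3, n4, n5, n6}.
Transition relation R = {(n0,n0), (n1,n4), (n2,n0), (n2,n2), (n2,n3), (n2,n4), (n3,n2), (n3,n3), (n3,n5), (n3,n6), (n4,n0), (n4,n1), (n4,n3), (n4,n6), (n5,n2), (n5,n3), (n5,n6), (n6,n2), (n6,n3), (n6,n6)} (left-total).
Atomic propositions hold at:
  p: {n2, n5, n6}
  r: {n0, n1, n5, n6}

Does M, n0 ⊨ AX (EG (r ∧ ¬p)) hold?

Sat(¬p) = {n0, n1, n3, n4}
Sat(r ∧ ¬p) = {n0, n1}
EG (r ∧ ¬p): greatest fixpoint, start Z0 = {n0, n1}, keep only states in Sat with some successor in Z. Z1 = {n0}; fixed.
Sat(EG (r ∧ ¬p)) = {n0}
Sat(AX (EG (r ∧ ¬p))) = {s : every successor in {n0}} = {n0}
n0 ∈ Sat(AX (EG (r ∧ ¬p))) = {n0}, so the formula holds at n0.

Yes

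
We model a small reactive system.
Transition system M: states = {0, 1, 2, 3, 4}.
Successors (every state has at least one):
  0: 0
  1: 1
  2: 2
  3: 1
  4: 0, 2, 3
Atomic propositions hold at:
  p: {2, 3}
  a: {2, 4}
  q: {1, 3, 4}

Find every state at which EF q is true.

EF q: least fixpoint, start Z0 = {1, 3, 4}, add states with some successor in Z. Already a fixed point.
Sat(EF q) = {1, 3, 4}

{1, 3, 4}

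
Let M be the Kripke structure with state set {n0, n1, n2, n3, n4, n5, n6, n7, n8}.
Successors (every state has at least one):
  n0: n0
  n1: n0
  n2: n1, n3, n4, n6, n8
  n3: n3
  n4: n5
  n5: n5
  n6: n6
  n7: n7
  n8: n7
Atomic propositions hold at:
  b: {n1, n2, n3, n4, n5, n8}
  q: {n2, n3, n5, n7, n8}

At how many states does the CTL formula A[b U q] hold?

6

A[b U q]: least fixpoint, start Z0 = Sat(q) = {n2, n3, n5, n7, n8}, add states in Sat(b) with every successor in Z. Z1 = {n2, n3, n4, n5, n7, n8}; fixed.
Sat(A[b U q]) = {n2, n3, n4, n5, n7, n8}
|Sat(A[b U q])| = |{n2, n3, n4, n5, n7, n8}| = 6.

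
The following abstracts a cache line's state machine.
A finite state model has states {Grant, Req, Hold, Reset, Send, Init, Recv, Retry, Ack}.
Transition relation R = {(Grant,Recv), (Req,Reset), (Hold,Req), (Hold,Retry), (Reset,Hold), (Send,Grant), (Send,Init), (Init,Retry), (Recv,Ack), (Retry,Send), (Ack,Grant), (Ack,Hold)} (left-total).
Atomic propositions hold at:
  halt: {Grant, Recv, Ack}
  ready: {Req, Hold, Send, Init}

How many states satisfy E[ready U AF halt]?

4

AF halt: least fixpoint, start Z0 = {Grant, Recv, Ack}, add states with every successor in Z. Already a fixed point.
Sat(AF halt) = {Grant, Recv, Ack}
E[ready U AF halt]: least fixpoint, start Z0 = Sat(AF halt) = {Grant, Recv, Ack}, add states in Sat(ready) with some successor in Z. Z1 = {Grant, Send, Recv, Ack}; fixed.
Sat(E[ready U AF halt]) = {Grant, Send, Recv, Ack}
|Sat(E[ready U AF halt])| = |{Grant, Send, Recv, Ack}| = 4.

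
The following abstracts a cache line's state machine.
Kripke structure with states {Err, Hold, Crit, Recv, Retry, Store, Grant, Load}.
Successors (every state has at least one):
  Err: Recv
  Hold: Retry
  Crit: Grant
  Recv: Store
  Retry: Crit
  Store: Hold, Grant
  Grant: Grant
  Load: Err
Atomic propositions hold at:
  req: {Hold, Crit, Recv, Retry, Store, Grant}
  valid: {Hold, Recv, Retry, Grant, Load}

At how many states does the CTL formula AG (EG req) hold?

6

EG req: greatest fixpoint, start Z0 = {Hold, Crit, Recv, Retry, Store, Grant}, keep only states in Sat with some successor in Z. Already a fixed point.
Sat(EG req) = {Hold, Crit, Recv, Retry, Store, Grant}
AG (EG req): greatest fixpoint, start Z0 = {Hold, Crit, Recv, Retry, Store, Grant}, keep only states in Sat with every successor in Z. Already a fixed point.
Sat(AG (EG req)) = {Hold, Crit, Recv, Retry, Store, Grant}
|Sat(AG (EG req))| = |{Hold, Crit, Recv, Retry, Store, Grant}| = 6.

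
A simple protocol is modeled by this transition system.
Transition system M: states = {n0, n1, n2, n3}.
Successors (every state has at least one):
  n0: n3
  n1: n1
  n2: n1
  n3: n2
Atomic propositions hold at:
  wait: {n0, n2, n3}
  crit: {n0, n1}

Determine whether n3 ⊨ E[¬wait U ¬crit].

Yes

Sat(¬wait) = {n1}
Sat(¬crit) = {n2, n3}
E[¬wait U ¬crit]: least fixpoint, start Z0 = Sat(¬crit) = {n2, n3}, add states in Sat(¬wait) with some successor in Z. Already a fixed point.
Sat(E[¬wait U ¬crit]) = {n2, n3}
n3 ∈ Sat(E[¬wait U ¬crit]) = {n2, n3}, so the formula holds at n3.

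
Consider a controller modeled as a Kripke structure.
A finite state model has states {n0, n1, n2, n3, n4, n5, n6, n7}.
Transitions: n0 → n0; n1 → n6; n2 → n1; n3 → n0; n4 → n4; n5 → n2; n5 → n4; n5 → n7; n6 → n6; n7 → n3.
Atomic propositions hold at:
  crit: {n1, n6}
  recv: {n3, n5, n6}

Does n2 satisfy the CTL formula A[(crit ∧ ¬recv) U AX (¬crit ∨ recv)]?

Sat(¬recv) = {n0, n1, n2, n4, n7}
Sat(crit ∧ ¬recv) = {n1}
Sat(¬crit) = {n0, n2, n3, n4, n5, n7}
Sat(¬crit ∨ recv) = {n0, n2, n3, n4, n5, n6, n7}
Sat(AX (¬crit ∨ recv)) = {s : every successor in {n0, n2, n3, n4, n5, n6, n7}} = {n0, n1, n3, n4, n5, n6, n7}
A[(crit ∧ ¬recv) U AX (¬crit ∨ recv)]: least fixpoint, start Z0 = Sat(AX (¬crit ∨ recv)) = {n0, n1, n3, n4, n5, n6, n7}, add states in Sat(crit ∧ ¬recv) with every successor in Z. Already a fixed point.
Sat(A[(crit ∧ ¬recv) U AX (¬crit ∨ recv)]) = {n0, n1, n3, n4, n5, n6, n7}
n2 ∉ Sat(A[(crit ∧ ¬recv) U AX (¬crit ∨ recv)]) = {n0, n1, n3, n4, n5, n6, n7}, so the formula does not hold at n2.

No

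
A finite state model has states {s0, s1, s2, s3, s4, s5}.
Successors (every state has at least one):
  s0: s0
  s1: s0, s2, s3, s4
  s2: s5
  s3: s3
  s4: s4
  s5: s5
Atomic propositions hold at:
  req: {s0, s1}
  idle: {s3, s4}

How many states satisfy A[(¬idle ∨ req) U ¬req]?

Sat(¬idle) = {s0, s1, s2, s5}
Sat(¬idle ∨ req) = {s0, s1, s2, s5}
Sat(¬req) = {s2, s3, s4, s5}
A[(¬idle ∨ req) U ¬req]: least fixpoint, start Z0 = Sat(¬req) = {s2, s3, s4, s5}, add states in Sat(¬idle ∨ req) with every successor in Z. Already a fixed point.
Sat(A[(¬idle ∨ req) U ¬req]) = {s2, s3, s4, s5}
|Sat(A[(¬idle ∨ req) U ¬req])| = |{s2, s3, s4, s5}| = 4.

4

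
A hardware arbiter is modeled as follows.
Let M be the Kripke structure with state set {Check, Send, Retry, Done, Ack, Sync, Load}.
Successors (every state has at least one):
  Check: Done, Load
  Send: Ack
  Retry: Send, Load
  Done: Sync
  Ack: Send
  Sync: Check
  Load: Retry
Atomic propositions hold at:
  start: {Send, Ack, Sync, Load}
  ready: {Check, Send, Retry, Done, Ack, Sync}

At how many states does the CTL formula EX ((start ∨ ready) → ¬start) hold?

Sat(start ∨ ready) = {Check, Send, Retry, Done, Ack, Sync, Load}
Sat(¬start) = {Check, Retry, Done}
Sat((start ∨ ready) → ¬start) = {Check, Retry, Done}
Sat(EX ((start ∨ ready) → ¬start)) = {s : some successor in {Check, Retry, Done}} = {Check, Sync, Load}
|Sat(EX ((start ∨ ready) → ¬start))| = |{Check, Sync, Load}| = 3.

3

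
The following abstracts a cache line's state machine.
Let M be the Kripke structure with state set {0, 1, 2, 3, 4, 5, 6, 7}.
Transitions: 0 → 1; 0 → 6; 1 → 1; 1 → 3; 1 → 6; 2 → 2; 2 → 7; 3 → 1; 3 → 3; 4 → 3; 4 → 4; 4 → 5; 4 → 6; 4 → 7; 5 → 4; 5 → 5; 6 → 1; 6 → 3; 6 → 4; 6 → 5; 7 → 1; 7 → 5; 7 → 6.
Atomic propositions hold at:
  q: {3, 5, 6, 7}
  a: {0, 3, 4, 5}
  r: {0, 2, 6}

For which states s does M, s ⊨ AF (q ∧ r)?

{6}

Sat(q ∧ r) = {6}
AF (q ∧ r): least fixpoint, start Z0 = {6}, add states with every successor in Z. Already a fixed point.
Sat(AF (q ∧ r)) = {6}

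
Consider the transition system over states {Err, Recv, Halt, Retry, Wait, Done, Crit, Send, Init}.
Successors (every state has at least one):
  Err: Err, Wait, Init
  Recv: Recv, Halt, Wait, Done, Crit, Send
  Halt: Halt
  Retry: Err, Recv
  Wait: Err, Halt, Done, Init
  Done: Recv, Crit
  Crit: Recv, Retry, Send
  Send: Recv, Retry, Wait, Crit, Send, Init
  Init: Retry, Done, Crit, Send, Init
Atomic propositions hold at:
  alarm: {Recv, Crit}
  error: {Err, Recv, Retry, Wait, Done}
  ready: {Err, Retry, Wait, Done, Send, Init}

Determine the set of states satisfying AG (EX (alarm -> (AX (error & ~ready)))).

{Halt}

Sat(~ready) = {Recv, Halt, Crit}
Sat(error & ~ready) = {Recv}
Sat(AX (error & ~ready)) = {s : every successor in {Recv}} = ∅
Sat(alarm -> (AX (error & ~ready))) = {Err, Halt, Retry, Wait, Done, Send, Init}
Sat(EX (alarm -> (AX (error & ~ready)))) = {s : some successor in {Err, Halt, Retry, Wait, Done, Send, Init}} = {Err, Recv, Halt, Retry, Wait, Crit, Send, Init}
AG (EX (alarm -> (AX (error & ~ready)))): greatest fixpoint, start Z0 = {Err, Recv, Halt, Retry, Wait, Crit, Send, Init}, keep only states in Sat with every successor in Z. Z1 = {Err, Halt, Retry, Crit, Send}; Z2 = {Halt}; fixed.
Sat(AG (EX (alarm -> (AX (error & ~ready))))) = {Halt}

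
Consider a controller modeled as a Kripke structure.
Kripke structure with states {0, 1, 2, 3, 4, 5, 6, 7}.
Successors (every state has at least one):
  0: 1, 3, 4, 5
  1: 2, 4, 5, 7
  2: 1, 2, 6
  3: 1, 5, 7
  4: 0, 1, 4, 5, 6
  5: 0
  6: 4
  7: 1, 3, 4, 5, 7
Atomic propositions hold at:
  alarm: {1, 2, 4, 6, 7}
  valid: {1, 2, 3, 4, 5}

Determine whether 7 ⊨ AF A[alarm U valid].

No

A[alarm U valid]: least fixpoint, start Z0 = Sat(valid) = {1, 2, 3, 4, 5}, add states in Sat(alarm) with every successor in Z. Z1 = {1, 2, 3, 4, 5, 6}; fixed.
Sat(A[alarm U valid]) = {1, 2, 3, 4, 5, 6}
AF A[alarm U valid]: least fixpoint, start Z0 = {1, 2, 3, 4, 5, 6}, add states with every successor in Z. Z1 = {0, 1, 2, 3, 4, 5, 6}; fixed.
Sat(AF A[alarm U valid]) = {0, 1, 2, 3, 4, 5, 6}
7 ∉ Sat(AF A[alarm U valid]) = {0, 1, 2, 3, 4, 5, 6}, so the formula does not hold at 7.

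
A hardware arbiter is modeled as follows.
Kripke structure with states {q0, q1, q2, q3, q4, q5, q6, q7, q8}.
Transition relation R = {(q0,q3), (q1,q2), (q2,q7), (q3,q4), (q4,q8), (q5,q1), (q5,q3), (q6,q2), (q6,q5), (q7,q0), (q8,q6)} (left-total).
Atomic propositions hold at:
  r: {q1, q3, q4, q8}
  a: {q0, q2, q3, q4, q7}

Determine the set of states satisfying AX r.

{q0, q3, q4, q5}

Sat(AX r) = {s : every successor in {q1, q3, q4, q8}} = {q0, q3, q4, q5}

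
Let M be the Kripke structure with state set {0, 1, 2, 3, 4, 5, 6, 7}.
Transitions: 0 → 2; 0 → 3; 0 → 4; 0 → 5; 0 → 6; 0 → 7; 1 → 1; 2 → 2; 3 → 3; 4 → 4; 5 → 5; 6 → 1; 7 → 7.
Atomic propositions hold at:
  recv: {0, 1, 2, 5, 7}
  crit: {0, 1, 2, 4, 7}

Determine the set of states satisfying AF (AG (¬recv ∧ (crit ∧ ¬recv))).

Sat(¬recv) = {3, 4, 6}
Sat(crit ∧ ¬recv) = {4}
Sat(¬recv ∧ (crit ∧ ¬recv)) = {4}
AG (¬recv ∧ (crit ∧ ¬recv)): greatest fixpoint, start Z0 = {4}, keep only states in Sat with every successor in Z. Already a fixed point.
Sat(AG (¬recv ∧ (crit ∧ ¬recv))) = {4}
AF (AG (¬recv ∧ (crit ∧ ¬recv))): least fixpoint, start Z0 = {4}, add states with every successor in Z. Already a fixed point.
Sat(AF (AG (¬recv ∧ (crit ∧ ¬recv)))) = {4}

{4}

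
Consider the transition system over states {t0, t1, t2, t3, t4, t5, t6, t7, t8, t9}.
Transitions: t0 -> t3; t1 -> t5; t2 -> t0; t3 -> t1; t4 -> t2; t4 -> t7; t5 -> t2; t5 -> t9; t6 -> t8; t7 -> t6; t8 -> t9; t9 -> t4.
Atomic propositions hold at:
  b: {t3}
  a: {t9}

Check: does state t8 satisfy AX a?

Sat(AX a) = {s : every successor in {t9}} = {t8}
t8 ∈ Sat(AX a) = {t8}, so the formula holds at t8.

Yes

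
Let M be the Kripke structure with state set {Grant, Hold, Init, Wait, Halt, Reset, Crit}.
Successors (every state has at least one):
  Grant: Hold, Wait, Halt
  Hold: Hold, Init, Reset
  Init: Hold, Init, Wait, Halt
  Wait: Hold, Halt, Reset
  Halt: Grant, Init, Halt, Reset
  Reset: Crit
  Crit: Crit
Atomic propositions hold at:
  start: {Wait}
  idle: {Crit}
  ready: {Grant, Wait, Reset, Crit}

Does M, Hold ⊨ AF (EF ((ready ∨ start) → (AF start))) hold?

Yes

Sat(ready ∨ start) = {Grant, Wait, Reset, Crit}
AF start: least fixpoint, start Z0 = {Wait}, add states with every successor in Z. Already a fixed point.
Sat(AF start) = {Wait}
Sat((ready ∨ start) → (AF start)) = {Hold, Init, Wait, Halt}
EF ((ready ∨ start) → (AF start)): least fixpoint, start Z0 = {Hold, Init, Wait, Halt}, add states with some successor in Z. Z1 = {Grant, Hold, Init, Wait, Halt}; fixed.
Sat(EF ((ready ∨ start) → (AF start))) = {Grant, Hold, Init, Wait, Halt}
AF (EF ((ready ∨ start) → (AF start))): least fixpoint, start Z0 = {Grant, Hold, Init, Wait, Halt}, add states with every successor in Z. Already a fixed point.
Sat(AF (EF ((ready ∨ start) → (AF start)))) = {Grant, Hold, Init, Wait, Halt}
Hold ∈ Sat(AF (EF ((ready ∨ start) → (AF start)))) = {Grant, Hold, Init, Wait, Halt}, so the formula holds at Hold.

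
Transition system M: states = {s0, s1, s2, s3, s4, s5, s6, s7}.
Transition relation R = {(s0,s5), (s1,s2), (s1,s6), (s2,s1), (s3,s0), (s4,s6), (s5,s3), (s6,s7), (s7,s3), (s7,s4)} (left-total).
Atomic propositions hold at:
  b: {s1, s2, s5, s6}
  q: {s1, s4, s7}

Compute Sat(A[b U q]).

A[b U q]: least fixpoint, start Z0 = Sat(q) = {s1, s4, s7}, add states in Sat(b) with every successor in Z. Z1 = {s1, s2, s4, s6, s7}; fixed.
Sat(A[b U q]) = {s1, s2, s4, s6, s7}

{s1, s2, s4, s6, s7}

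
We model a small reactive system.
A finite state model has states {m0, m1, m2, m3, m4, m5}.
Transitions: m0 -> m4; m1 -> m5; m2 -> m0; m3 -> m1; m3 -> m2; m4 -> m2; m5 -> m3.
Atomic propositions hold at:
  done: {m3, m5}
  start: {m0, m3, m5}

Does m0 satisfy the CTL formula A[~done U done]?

Sat(~done) = {m0, m1, m2, m4}
A[~done U done]: least fixpoint, start Z0 = Sat(done) = {m3, m5}, add states in Sat(~done) with every successor in Z. Z1 = {m1, m3, m5}; fixed.
Sat(A[~done U done]) = {m1, m3, m5}
m0 ∉ Sat(A[~done U done]) = {m1, m3, m5}, so the formula does not hold at m0.

No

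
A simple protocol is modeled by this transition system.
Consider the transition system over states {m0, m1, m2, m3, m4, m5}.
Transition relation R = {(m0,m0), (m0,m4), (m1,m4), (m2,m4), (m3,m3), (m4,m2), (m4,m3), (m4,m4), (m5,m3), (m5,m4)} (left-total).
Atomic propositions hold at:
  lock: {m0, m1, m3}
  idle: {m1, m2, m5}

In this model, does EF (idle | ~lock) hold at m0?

Yes

Sat(~lock) = {m2, m4, m5}
Sat(idle | ~lock) = {m1, m2, m4, m5}
EF (idle | ~lock): least fixpoint, start Z0 = {m1, m2, m4, m5}, add states with some successor in Z. Z1 = {m0, m1, m2, m4, m5}; fixed.
Sat(EF (idle | ~lock)) = {m0, m1, m2, m4, m5}
m0 ∈ Sat(EF (idle | ~lock)) = {m0, m1, m2, m4, m5}, so the formula holds at m0.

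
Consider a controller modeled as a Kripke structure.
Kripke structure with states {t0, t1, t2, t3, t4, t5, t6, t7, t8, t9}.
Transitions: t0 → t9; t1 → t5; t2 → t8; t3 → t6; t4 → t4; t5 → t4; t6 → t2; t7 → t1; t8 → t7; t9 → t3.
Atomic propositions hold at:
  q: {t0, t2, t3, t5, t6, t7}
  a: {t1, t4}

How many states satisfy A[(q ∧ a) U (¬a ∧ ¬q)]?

Sat(q ∧ a) = ∅
Sat(¬a) = {t0, t2, t3, t5, t6, t7, t8, t9}
Sat(¬q) = {t1, t4, t8, t9}
Sat(¬a ∧ ¬q) = {t8, t9}
A[(q ∧ a) U (¬a ∧ ¬q)]: least fixpoint, start Z0 = Sat((¬a ∧ ¬q)) = {t8, t9}, add states in Sat(q ∧ a) with every successor in Z. Already a fixed point.
Sat(A[(q ∧ a) U (¬a ∧ ¬q)]) = {t8, t9}
|Sat(A[(q ∧ a) U (¬a ∧ ¬q)])| = |{t8, t9}| = 2.

2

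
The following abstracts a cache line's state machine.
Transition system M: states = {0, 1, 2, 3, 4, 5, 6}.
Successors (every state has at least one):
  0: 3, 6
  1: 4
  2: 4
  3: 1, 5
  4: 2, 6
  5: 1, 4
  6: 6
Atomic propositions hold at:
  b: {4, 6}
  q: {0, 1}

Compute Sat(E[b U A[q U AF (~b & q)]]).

Sat(~b) = {0, 1, 2, 3, 5}
Sat(~b & q) = {0, 1}
AF (~b & q): least fixpoint, start Z0 = {0, 1}, add states with every successor in Z. Already a fixed point.
Sat(AF (~b & q)) = {0, 1}
A[q U AF (~b & q)]: least fixpoint, start Z0 = Sat(AF (~b & q)) = {0, 1}, add states in Sat(q) with every successor in Z. Already a fixed point.
Sat(A[q U AF (~b & q)]) = {0, 1}
E[b U A[q U AF (~b & q)]]: least fixpoint, start Z0 = Sat(A[q U AF (~b & q)]) = {0, 1}, add states in Sat(b) with some successor in Z. Already a fixed point.
Sat(E[b U A[q U AF (~b & q)]]) = {0, 1}

{0, 1}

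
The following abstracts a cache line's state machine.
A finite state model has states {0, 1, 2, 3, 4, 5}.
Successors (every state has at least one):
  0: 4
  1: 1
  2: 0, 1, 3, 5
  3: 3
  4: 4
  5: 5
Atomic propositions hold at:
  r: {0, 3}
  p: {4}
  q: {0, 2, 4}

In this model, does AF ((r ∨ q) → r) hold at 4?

Sat(r ∨ q) = {0, 2, 3, 4}
Sat((r ∨ q) → r) = {0, 1, 3, 5}
AF ((r ∨ q) → r): least fixpoint, start Z0 = {0, 1, 3, 5}, add states with every successor in Z. Z1 = {0, 1, 2, 3, 5}; fixed.
Sat(AF ((r ∨ q) → r)) = {0, 1, 2, 3, 5}
4 ∉ Sat(AF ((r ∨ q) → r)) = {0, 1, 2, 3, 5}, so the formula does not hold at 4.

No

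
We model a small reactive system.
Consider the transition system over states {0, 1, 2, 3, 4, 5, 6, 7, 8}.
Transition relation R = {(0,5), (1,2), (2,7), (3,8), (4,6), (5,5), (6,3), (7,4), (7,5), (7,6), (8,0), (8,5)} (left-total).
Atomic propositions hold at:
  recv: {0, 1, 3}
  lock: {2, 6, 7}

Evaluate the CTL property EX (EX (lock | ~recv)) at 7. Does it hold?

Sat(~recv) = {2, 4, 5, 6, 7, 8}
Sat(lock | ~recv) = {2, 4, 5, 6, 7, 8}
Sat(EX (lock | ~recv)) = {s : some successor in {2, 4, 5, 6, 7, 8}} = {0, 1, 2, 3, 4, 5, 7, 8}
Sat(EX (EX (lock | ~recv))) = {s : some successor in {0, 1, 2, 3, 4, 5, 7, 8}} = {0, 1, 2, 3, 5, 6, 7, 8}
7 ∈ Sat(EX (EX (lock | ~recv))) = {0, 1, 2, 3, 5, 6, 7, 8}, so the formula holds at 7.

Yes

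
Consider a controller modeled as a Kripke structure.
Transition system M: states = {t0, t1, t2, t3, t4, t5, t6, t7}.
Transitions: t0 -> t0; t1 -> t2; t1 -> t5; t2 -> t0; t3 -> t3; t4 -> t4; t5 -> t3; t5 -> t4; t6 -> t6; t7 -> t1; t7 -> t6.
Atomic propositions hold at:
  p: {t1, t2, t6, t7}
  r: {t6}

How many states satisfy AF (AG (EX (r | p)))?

Sat(r | p) = {t1, t2, t6, t7}
Sat(EX (r | p)) = {s : some successor in {t1, t2, t6, t7}} = {t1, t6, t7}
AG (EX (r | p)): greatest fixpoint, start Z0 = {t1, t6, t7}, keep only states in Sat with every successor in Z. Z1 = {t6, t7}; Z2 = {t6}; fixed.
Sat(AG (EX (r | p))) = {t6}
AF (AG (EX (r | p))): least fixpoint, start Z0 = {t6}, add states with every successor in Z. Already a fixed point.
Sat(AF (AG (EX (r | p)))) = {t6}
|Sat(AF (AG (EX (r | p))))| = |{t6}| = 1.

1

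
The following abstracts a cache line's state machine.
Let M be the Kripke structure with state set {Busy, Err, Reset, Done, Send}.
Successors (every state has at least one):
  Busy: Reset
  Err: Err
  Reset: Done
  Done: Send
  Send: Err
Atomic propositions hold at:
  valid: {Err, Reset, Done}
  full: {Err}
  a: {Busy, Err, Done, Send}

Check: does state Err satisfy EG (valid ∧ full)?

Sat(valid ∧ full) = {Err}
EG (valid ∧ full): greatest fixpoint, start Z0 = {Err}, keep only states in Sat with some successor in Z. Already a fixed point.
Sat(EG (valid ∧ full)) = {Err}
Err ∈ Sat(EG (valid ∧ full)) = {Err}, so the formula holds at Err.

Yes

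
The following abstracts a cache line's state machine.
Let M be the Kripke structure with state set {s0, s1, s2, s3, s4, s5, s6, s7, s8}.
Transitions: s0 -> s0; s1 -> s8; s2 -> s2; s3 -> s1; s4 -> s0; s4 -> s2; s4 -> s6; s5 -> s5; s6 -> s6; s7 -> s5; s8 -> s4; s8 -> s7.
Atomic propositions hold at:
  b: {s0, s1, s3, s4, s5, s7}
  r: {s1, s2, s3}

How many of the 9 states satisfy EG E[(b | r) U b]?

4

Sat(b | r) = {s0, s1, s2, s3, s4, s5, s7}
E[(b | r) U b]: least fixpoint, start Z0 = Sat(b) = {s0, s1, s3, s4, s5, s7}, add states in Sat(b | r) with some successor in Z. Already a fixed point.
Sat(E[(b | r) U b]) = {s0, s1, s3, s4, s5, s7}
EG E[(b | r) U b]: greatest fixpoint, start Z0 = {s0, s1, s3, s4, s5, s7}, keep only states in Sat with some successor in Z. Z1 = {s0, s3, s4, s5, s7}; Z2 = {s0, s4, s5, s7}; fixed.
Sat(EG E[(b | r) U b]) = {s0, s4, s5, s7}
|Sat(EG E[(b | r) U b])| = |{s0, s4, s5, s7}| = 4.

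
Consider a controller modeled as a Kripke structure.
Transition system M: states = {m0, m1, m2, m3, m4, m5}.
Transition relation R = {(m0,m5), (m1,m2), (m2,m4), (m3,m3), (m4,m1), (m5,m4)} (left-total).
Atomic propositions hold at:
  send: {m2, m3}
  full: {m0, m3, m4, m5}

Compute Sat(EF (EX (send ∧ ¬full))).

{m0, m1, m2, m4, m5}

Sat(¬full) = {m1, m2}
Sat(send ∧ ¬full) = {m2}
Sat(EX (send ∧ ¬full)) = {s : some successor in {m2}} = {m1}
EF (EX (send ∧ ¬full)): least fixpoint, start Z0 = {m1}, add states with some successor in Z. Z1 = {m1, m4}; Z2 = {m1, m2, m4, m5}; Z3 = {m0, m1, m2, m4, m5}; fixed.
Sat(EF (EX (send ∧ ¬full))) = {m0, m1, m2, m4, m5}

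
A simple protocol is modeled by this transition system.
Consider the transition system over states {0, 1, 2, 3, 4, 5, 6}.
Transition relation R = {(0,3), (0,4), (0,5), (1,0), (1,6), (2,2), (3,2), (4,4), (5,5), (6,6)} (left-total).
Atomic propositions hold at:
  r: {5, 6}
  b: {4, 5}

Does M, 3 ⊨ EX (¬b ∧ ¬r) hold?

Sat(¬b) = {0, 1, 2, 3, 6}
Sat(¬r) = {0, 1, 2, 3, 4}
Sat(¬b ∧ ¬r) = {0, 1, 2, 3}
Sat(EX (¬b ∧ ¬r)) = {s : some successor in {0, 1, 2, 3}} = {0, 1, 2, 3}
3 ∈ Sat(EX (¬b ∧ ¬r)) = {0, 1, 2, 3}, so the formula holds at 3.

Yes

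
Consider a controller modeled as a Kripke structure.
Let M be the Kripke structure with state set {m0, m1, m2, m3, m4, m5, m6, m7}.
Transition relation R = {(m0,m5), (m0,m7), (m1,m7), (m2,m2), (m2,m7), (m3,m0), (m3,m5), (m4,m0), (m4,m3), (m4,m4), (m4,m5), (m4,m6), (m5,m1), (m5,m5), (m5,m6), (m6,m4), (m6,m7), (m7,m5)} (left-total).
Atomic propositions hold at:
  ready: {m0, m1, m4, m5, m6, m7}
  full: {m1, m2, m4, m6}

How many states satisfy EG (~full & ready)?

3

Sat(~full) = {m0, m3, m5, m7}
Sat(~full & ready) = {m0, m5, m7}
EG (~full & ready): greatest fixpoint, start Z0 = {m0, m5, m7}, keep only states in Sat with some successor in Z. Already a fixed point.
Sat(EG (~full & ready)) = {m0, m5, m7}
|Sat(EG (~full & ready))| = |{m0, m5, m7}| = 3.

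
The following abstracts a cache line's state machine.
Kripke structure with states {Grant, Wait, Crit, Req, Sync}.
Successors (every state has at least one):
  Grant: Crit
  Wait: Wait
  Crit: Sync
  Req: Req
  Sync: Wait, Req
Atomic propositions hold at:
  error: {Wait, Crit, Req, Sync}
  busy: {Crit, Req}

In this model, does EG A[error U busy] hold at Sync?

A[error U busy]: least fixpoint, start Z0 = Sat(busy) = {Crit, Req}, add states in Sat(error) with every successor in Z. Already a fixed point.
Sat(A[error U busy]) = {Crit, Req}
EG A[error U busy]: greatest fixpoint, start Z0 = {Crit, Req}, keep only states in Sat with some successor in Z. Z1 = {Req}; fixed.
Sat(EG A[error U busy]) = {Req}
Sync ∉ Sat(EG A[error U busy]) = {Req}, so the formula does not hold at Sync.

No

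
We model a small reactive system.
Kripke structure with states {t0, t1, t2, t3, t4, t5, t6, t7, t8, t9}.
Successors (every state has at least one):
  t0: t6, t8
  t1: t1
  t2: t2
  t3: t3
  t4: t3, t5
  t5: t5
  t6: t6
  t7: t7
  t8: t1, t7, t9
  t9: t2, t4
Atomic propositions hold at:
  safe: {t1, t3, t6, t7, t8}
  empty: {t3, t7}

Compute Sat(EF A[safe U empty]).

{t0, t3, t4, t7, t8, t9}

A[safe U empty]: least fixpoint, start Z0 = Sat(empty) = {t3, t7}, add states in Sat(safe) with every successor in Z. Already a fixed point.
Sat(A[safe U empty]) = {t3, t7}
EF A[safe U empty]: least fixpoint, start Z0 = {t3, t7}, add states with some successor in Z. Z1 = {t3, t4, t7, t8}; Z2 = {t0, t3, t4, t7, t8, t9}; fixed.
Sat(EF A[safe U empty]) = {t0, t3, t4, t7, t8, t9}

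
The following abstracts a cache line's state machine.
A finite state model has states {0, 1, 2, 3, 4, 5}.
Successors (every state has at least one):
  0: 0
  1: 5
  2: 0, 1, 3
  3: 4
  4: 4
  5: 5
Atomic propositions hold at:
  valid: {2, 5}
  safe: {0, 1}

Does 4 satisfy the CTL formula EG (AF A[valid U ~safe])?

Yes

Sat(~safe) = {2, 3, 4, 5}
A[valid U ~safe]: least fixpoint, start Z0 = Sat(~safe) = {2, 3, 4, 5}, add states in Sat(valid) with every successor in Z. Already a fixed point.
Sat(A[valid U ~safe]) = {2, 3, 4, 5}
AF A[valid U ~safe]: least fixpoint, start Z0 = {2, 3, 4, 5}, add states with every successor in Z. Z1 = {1, 2, 3, 4, 5}; fixed.
Sat(AF A[valid U ~safe]) = {1, 2, 3, 4, 5}
EG (AF A[valid U ~safe]): greatest fixpoint, start Z0 = {1, 2, 3, 4, 5}, keep only states in Sat with some successor in Z. Already a fixed point.
Sat(EG (AF A[valid U ~safe])) = {1, 2, 3, 4, 5}
4 ∈ Sat(EG (AF A[valid U ~safe])) = {1, 2, 3, 4, 5}, so the formula holds at 4.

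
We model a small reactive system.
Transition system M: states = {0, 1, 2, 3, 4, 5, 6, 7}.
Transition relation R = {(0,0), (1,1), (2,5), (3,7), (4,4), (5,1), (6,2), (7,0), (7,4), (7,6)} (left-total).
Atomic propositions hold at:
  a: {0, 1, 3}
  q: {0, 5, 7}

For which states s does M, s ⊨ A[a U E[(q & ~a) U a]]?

Sat(~a) = {2, 4, 5, 6, 7}
Sat(q & ~a) = {5, 7}
E[(q & ~a) U a]: least fixpoint, start Z0 = Sat(a) = {0, 1, 3}, add states in Sat(q & ~a) with some successor in Z. Z1 = {0, 1, 3, 5, 7}; fixed.
Sat(E[(q & ~a) U a]) = {0, 1, 3, 5, 7}
A[a U E[(q & ~a) U a]]: least fixpoint, start Z0 = Sat(E[(q & ~a) U a]) = {0, 1, 3, 5, 7}, add states in Sat(a) with every successor in Z. Already a fixed point.
Sat(A[a U E[(q & ~a) U a]]) = {0, 1, 3, 5, 7}

{0, 1, 3, 5, 7}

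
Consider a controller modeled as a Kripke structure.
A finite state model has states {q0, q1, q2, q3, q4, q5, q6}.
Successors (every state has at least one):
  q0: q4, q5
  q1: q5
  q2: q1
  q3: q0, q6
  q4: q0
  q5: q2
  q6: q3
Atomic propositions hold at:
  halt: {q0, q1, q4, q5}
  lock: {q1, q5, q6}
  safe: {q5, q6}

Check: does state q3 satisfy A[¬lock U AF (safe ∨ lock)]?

Sat(¬lock) = {q0, q2, q3, q4}
Sat(safe ∨ lock) = {q1, q5, q6}
AF (safe ∨ lock): least fixpoint, start Z0 = {q1, q5, q6}, add states with every successor in Z. Z1 = {q1, q2, q5, q6}; fixed.
Sat(AF (safe ∨ lock)) = {q1, q2, q5, q6}
A[¬lock U AF (safe ∨ lock)]: least fixpoint, start Z0 = Sat(AF (safe ∨ lock)) = {q1, q2, q5, q6}, add states in Sat(¬lock) with every successor in Z. Already a fixed point.
Sat(A[¬lock U AF (safe ∨ lock)]) = {q1, q2, q5, q6}
q3 ∉ Sat(A[¬lock U AF (safe ∨ lock)]) = {q1, q2, q5, q6}, so the formula does not hold at q3.

No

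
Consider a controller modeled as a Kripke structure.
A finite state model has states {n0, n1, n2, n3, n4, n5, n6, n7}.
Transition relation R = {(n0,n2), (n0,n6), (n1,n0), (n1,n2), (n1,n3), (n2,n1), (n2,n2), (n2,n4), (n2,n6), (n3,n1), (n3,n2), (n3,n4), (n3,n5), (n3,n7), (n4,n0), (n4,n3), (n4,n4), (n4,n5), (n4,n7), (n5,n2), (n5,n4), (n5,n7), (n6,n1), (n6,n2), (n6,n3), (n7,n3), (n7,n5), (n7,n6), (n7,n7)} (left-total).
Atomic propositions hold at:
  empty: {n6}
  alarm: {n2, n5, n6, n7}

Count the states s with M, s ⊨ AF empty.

1

AF empty: least fixpoint, start Z0 = {n6}, add states with every successor in Z. Already a fixed point.
Sat(AF empty) = {n6}
|Sat(AF empty)| = |{n6}| = 1.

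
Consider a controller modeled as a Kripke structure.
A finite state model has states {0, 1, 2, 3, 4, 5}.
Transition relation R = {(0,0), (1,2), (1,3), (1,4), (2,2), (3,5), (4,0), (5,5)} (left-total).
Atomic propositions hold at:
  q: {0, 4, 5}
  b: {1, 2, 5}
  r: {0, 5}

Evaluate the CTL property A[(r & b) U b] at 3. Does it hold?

No

Sat(r & b) = {5}
A[(r & b) U b]: least fixpoint, start Z0 = Sat(b) = {1, 2, 5}, add states in Sat(r & b) with every successor in Z. Already a fixed point.
Sat(A[(r & b) U b]) = {1, 2, 5}
3 ∉ Sat(A[(r & b) U b]) = {1, 2, 5}, so the formula does not hold at 3.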